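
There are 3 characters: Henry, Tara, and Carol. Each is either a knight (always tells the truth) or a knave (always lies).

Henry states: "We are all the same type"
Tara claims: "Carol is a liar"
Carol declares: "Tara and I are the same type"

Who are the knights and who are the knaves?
Henry is a knave.
Tara is a knight.
Carol is a knave.

Verification:
- Henry (knave) says "We are all the same type" - this is FALSE (a lie) because Tara is a knight and Henry and Carol are knaves.
- Tara (knight) says "Carol is a liar" - this is TRUE because Carol is a knave.
- Carol (knave) says "Tara and I are the same type" - this is FALSE (a lie) because Carol is a knave and Tara is a knight.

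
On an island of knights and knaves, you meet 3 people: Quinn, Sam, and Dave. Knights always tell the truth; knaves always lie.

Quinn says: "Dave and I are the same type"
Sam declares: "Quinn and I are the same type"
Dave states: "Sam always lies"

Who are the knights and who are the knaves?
Quinn is a knight.
Sam is a knave.
Dave is a knight.

Verification:
- Quinn (knight) says "Dave and I are the same type" - this is TRUE because Quinn is a knight and Dave is a knight.
- Sam (knave) says "Quinn and I are the same type" - this is FALSE (a lie) because Sam is a knave and Quinn is a knight.
- Dave (knight) says "Sam always lies" - this is TRUE because Sam is a knave.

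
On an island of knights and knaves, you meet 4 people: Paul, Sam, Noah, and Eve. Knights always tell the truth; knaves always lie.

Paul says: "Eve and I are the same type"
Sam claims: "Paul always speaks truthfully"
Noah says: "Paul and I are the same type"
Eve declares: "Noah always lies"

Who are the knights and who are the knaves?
Paul is a knight.
Sam is a knight.
Noah is a knave.
Eve is a knight.

Verification:
- Paul (knight) says "Eve and I are the same type" - this is TRUE because Paul is a knight and Eve is a knight.
- Sam (knight) says "Paul always speaks truthfully" - this is TRUE because Paul is a knight.
- Noah (knave) says "Paul and I are the same type" - this is FALSE (a lie) because Noah is a knave and Paul is a knight.
- Eve (knight) says "Noah always lies" - this is TRUE because Noah is a knave.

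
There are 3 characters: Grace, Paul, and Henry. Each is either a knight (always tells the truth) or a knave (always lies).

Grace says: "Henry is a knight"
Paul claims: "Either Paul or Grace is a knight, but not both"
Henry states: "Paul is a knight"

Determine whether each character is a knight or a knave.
Grace is a knave.
Paul is a knave.
Henry is a knave.

Verification:
- Grace (knave) says "Henry is a knight" - this is FALSE (a lie) because Henry is a knave.
- Paul (knave) says "Either Paul or Grace is a knight, but not both" - this is FALSE (a lie) because Paul is a knave and Grace is a knave.
- Henry (knave) says "Paul is a knight" - this is FALSE (a lie) because Paul is a knave.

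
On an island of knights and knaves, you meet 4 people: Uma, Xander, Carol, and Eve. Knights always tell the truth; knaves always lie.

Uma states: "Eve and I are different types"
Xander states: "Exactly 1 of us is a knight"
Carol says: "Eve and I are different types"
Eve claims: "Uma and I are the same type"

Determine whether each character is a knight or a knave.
Uma is a knight.
Xander is a knave.
Carol is a knight.
Eve is a knave.

Verification:
- Uma (knight) says "Eve and I are different types" - this is TRUE because Uma is a knight and Eve is a knave.
- Xander (knave) says "Exactly 1 of us is a knight" - this is FALSE (a lie) because there are 2 knights.
- Carol (knight) says "Eve and I are different types" - this is TRUE because Carol is a knight and Eve is a knave.
- Eve (knave) says "Uma and I are the same type" - this is FALSE (a lie) because Eve is a knave and Uma is a knight.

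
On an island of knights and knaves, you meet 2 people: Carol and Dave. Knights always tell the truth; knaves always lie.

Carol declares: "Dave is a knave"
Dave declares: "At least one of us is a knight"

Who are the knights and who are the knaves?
Carol is a knave.
Dave is a knight.

Verification:
- Carol (knave) says "Dave is a knave" - this is FALSE (a lie) because Dave is a knight.
- Dave (knight) says "At least one of us is a knight" - this is TRUE because Dave is a knight.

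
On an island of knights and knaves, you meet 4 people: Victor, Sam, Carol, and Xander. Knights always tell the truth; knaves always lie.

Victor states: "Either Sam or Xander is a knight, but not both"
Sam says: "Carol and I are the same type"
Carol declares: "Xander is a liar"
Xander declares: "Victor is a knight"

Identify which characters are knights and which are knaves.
Victor is a knave.
Sam is a knave.
Carol is a knight.
Xander is a knave.

Verification:
- Victor (knave) says "Either Sam or Xander is a knight, but not both" - this is FALSE (a lie) because Sam is a knave and Xander is a knave.
- Sam (knave) says "Carol and I are the same type" - this is FALSE (a lie) because Sam is a knave and Carol is a knight.
- Carol (knight) says "Xander is a liar" - this is TRUE because Xander is a knave.
- Xander (knave) says "Victor is a knight" - this is FALSE (a lie) because Victor is a knave.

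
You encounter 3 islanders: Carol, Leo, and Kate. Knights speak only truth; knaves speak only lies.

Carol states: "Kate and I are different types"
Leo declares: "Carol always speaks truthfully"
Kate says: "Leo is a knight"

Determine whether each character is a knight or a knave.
Carol is a knave.
Leo is a knave.
Kate is a knave.

Verification:
- Carol (knave) says "Kate and I are different types" - this is FALSE (a lie) because Carol is a knave and Kate is a knave.
- Leo (knave) says "Carol always speaks truthfully" - this is FALSE (a lie) because Carol is a knave.
- Kate (knave) says "Leo is a knight" - this is FALSE (a lie) because Leo is a knave.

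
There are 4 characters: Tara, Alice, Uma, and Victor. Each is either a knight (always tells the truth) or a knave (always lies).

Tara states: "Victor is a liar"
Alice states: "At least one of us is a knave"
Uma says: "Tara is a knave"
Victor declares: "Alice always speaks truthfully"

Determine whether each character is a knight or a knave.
Tara is a knave.
Alice is a knight.
Uma is a knight.
Victor is a knight.

Verification:
- Tara (knave) says "Victor is a liar" - this is FALSE (a lie) because Victor is a knight.
- Alice (knight) says "At least one of us is a knave" - this is TRUE because Tara is a knave.
- Uma (knight) says "Tara is a knave" - this is TRUE because Tara is a knave.
- Victor (knight) says "Alice always speaks truthfully" - this is TRUE because Alice is a knight.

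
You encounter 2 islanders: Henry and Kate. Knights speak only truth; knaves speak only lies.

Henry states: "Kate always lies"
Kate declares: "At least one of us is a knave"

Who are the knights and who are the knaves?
Henry is a knave.
Kate is a knight.

Verification:
- Henry (knave) says "Kate always lies" - this is FALSE (a lie) because Kate is a knight.
- Kate (knight) says "At least one of us is a knave" - this is TRUE because Henry is a knave.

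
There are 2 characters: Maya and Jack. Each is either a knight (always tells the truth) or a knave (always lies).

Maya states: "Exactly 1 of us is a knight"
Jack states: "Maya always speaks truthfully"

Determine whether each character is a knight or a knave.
Maya is a knave.
Jack is a knave.

Verification:
- Maya (knave) says "Exactly 1 of us is a knight" - this is FALSE (a lie) because there are 0 knights.
- Jack (knave) says "Maya always speaks truthfully" - this is FALSE (a lie) because Maya is a knave.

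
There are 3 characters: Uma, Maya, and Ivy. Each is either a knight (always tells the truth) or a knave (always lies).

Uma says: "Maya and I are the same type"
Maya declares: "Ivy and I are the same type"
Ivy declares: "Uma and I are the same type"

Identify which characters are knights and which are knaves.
Uma is a knight.
Maya is a knight.
Ivy is a knight.

Verification:
- Uma (knight) says "Maya and I are the same type" - this is TRUE because Uma is a knight and Maya is a knight.
- Maya (knight) says "Ivy and I are the same type" - this is TRUE because Maya is a knight and Ivy is a knight.
- Ivy (knight) says "Uma and I are the same type" - this is TRUE because Ivy is a knight and Uma is a knight.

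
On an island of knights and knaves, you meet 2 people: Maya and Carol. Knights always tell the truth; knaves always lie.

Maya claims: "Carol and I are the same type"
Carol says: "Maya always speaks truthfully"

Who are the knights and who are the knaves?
Maya is a knight.
Carol is a knight.

Verification:
- Maya (knight) says "Carol and I are the same type" - this is TRUE because Maya is a knight and Carol is a knight.
- Carol (knight) says "Maya always speaks truthfully" - this is TRUE because Maya is a knight.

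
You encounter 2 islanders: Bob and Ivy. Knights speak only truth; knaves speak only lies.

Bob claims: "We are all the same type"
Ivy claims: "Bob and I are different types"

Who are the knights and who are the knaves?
Bob is a knave.
Ivy is a knight.

Verification:
- Bob (knave) says "We are all the same type" - this is FALSE (a lie) because Ivy is a knight and Bob is a knave.
- Ivy (knight) says "Bob and I are different types" - this is TRUE because Ivy is a knight and Bob is a knave.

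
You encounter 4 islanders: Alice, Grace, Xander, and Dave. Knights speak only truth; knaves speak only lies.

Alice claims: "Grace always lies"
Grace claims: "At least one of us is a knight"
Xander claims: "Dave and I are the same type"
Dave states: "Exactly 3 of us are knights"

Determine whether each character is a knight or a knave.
Alice is a knave.
Grace is a knight.
Xander is a knight.
Dave is a knight.

Verification:
- Alice (knave) says "Grace always lies" - this is FALSE (a lie) because Grace is a knight.
- Grace (knight) says "At least one of us is a knight" - this is TRUE because Grace, Xander, and Dave are knights.
- Xander (knight) says "Dave and I are the same type" - this is TRUE because Xander is a knight and Dave is a knight.
- Dave (knight) says "Exactly 3 of us are knights" - this is TRUE because there are 3 knights.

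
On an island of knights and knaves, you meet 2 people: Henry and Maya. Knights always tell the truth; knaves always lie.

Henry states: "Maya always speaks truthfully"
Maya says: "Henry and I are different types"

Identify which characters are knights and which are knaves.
Henry is a knave.
Maya is a knave.

Verification:
- Henry (knave) says "Maya always speaks truthfully" - this is FALSE (a lie) because Maya is a knave.
- Maya (knave) says "Henry and I are different types" - this is FALSE (a lie) because Maya is a knave and Henry is a knave.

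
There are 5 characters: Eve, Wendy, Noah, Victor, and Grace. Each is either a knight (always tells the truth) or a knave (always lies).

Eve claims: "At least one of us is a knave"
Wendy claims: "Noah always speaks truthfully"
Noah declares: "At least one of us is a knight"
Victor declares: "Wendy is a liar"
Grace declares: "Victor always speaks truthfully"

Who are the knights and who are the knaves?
Eve is a knight.
Wendy is a knight.
Noah is a knight.
Victor is a knave.
Grace is a knave.

Verification:
- Eve (knight) says "At least one of us is a knave" - this is TRUE because Victor and Grace are knaves.
- Wendy (knight) says "Noah always speaks truthfully" - this is TRUE because Noah is a knight.
- Noah (knight) says "At least one of us is a knight" - this is TRUE because Eve, Wendy, and Noah are knights.
- Victor (knave) says "Wendy is a liar" - this is FALSE (a lie) because Wendy is a knight.
- Grace (knave) says "Victor always speaks truthfully" - this is FALSE (a lie) because Victor is a knave.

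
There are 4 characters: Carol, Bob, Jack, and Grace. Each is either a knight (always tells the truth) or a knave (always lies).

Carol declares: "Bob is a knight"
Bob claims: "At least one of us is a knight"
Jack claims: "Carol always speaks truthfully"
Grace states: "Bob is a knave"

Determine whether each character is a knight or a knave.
Carol is a knight.
Bob is a knight.
Jack is a knight.
Grace is a knave.

Verification:
- Carol (knight) says "Bob is a knight" - this is TRUE because Bob is a knight.
- Bob (knight) says "At least one of us is a knight" - this is TRUE because Carol, Bob, and Jack are knights.
- Jack (knight) says "Carol always speaks truthfully" - this is TRUE because Carol is a knight.
- Grace (knave) says "Bob is a knave" - this is FALSE (a lie) because Bob is a knight.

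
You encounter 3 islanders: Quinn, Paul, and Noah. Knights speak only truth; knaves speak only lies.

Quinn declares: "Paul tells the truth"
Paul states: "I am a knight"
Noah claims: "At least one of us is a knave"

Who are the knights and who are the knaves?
Quinn is a knave.
Paul is a knave.
Noah is a knight.

Verification:
- Quinn (knave) says "Paul tells the truth" - this is FALSE (a lie) because Paul is a knave.
- Paul (knave) says "I am a knight" - this is FALSE (a lie) because Paul is a knave.
- Noah (knight) says "At least one of us is a knave" - this is TRUE because Quinn and Paul are knaves.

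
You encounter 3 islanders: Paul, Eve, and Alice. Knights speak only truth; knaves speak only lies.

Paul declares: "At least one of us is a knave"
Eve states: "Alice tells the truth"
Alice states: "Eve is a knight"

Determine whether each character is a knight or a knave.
Paul is a knight.
Eve is a knave.
Alice is a knave.

Verification:
- Paul (knight) says "At least one of us is a knave" - this is TRUE because Eve and Alice are knaves.
- Eve (knave) says "Alice tells the truth" - this is FALSE (a lie) because Alice is a knave.
- Alice (knave) says "Eve is a knight" - this is FALSE (a lie) because Eve is a knave.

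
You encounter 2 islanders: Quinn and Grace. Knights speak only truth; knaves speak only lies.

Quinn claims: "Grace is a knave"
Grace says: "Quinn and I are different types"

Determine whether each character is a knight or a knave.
Quinn is a knave.
Grace is a knight.

Verification:
- Quinn (knave) says "Grace is a knave" - this is FALSE (a lie) because Grace is a knight.
- Grace (knight) says "Quinn and I are different types" - this is TRUE because Grace is a knight and Quinn is a knave.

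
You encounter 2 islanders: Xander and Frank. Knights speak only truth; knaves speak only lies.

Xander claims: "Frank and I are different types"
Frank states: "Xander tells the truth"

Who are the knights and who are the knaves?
Xander is a knave.
Frank is a knave.

Verification:
- Xander (knave) says "Frank and I are different types" - this is FALSE (a lie) because Xander is a knave and Frank is a knave.
- Frank (knave) says "Xander tells the truth" - this is FALSE (a lie) because Xander is a knave.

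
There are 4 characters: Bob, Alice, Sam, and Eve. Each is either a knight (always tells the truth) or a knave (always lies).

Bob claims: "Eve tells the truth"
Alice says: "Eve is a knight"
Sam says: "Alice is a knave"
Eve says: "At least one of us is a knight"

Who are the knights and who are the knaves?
Bob is a knight.
Alice is a knight.
Sam is a knave.
Eve is a knight.

Verification:
- Bob (knight) says "Eve tells the truth" - this is TRUE because Eve is a knight.
- Alice (knight) says "Eve is a knight" - this is TRUE because Eve is a knight.
- Sam (knave) says "Alice is a knave" - this is FALSE (a lie) because Alice is a knight.
- Eve (knight) says "At least one of us is a knight" - this is TRUE because Bob, Alice, and Eve are knights.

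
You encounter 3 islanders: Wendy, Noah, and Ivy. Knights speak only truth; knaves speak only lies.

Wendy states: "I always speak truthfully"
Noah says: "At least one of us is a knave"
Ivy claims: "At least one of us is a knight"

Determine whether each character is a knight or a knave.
Wendy is a knave.
Noah is a knight.
Ivy is a knight.

Verification:
- Wendy (knave) says "I always speak truthfully" - this is FALSE (a lie) because Wendy is a knave.
- Noah (knight) says "At least one of us is a knave" - this is TRUE because Wendy is a knave.
- Ivy (knight) says "At least one of us is a knight" - this is TRUE because Noah and Ivy are knights.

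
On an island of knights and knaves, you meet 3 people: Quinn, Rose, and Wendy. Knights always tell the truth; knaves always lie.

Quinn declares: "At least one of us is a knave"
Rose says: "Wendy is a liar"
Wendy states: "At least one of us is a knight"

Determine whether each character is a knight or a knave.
Quinn is a knight.
Rose is a knave.
Wendy is a knight.

Verification:
- Quinn (knight) says "At least one of us is a knave" - this is TRUE because Rose is a knave.
- Rose (knave) says "Wendy is a liar" - this is FALSE (a lie) because Wendy is a knight.
- Wendy (knight) says "At least one of us is a knight" - this is TRUE because Quinn and Wendy are knights.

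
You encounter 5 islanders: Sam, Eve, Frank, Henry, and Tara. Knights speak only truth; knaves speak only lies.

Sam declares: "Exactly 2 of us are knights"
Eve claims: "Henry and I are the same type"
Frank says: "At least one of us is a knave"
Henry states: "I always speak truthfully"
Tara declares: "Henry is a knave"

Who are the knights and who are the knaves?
Sam is a knave.
Eve is a knight.
Frank is a knight.
Henry is a knight.
Tara is a knave.

Verification:
- Sam (knave) says "Exactly 2 of us are knights" - this is FALSE (a lie) because there are 3 knights.
- Eve (knight) says "Henry and I are the same type" - this is TRUE because Eve is a knight and Henry is a knight.
- Frank (knight) says "At least one of us is a knave" - this is TRUE because Sam and Tara are knaves.
- Henry (knight) says "I always speak truthfully" - this is TRUE because Henry is a knight.
- Tara (knave) says "Henry is a knave" - this is FALSE (a lie) because Henry is a knight.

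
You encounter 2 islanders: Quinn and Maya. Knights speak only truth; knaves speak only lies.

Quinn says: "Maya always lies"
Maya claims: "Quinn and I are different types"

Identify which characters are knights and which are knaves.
Quinn is a knave.
Maya is a knight.

Verification:
- Quinn (knave) says "Maya always lies" - this is FALSE (a lie) because Maya is a knight.
- Maya (knight) says "Quinn and I are different types" - this is TRUE because Maya is a knight and Quinn is a knave.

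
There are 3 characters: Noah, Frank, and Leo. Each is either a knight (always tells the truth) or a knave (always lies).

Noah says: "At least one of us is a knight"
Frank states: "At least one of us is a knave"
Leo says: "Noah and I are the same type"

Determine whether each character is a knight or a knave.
Noah is a knight.
Frank is a knight.
Leo is a knave.

Verification:
- Noah (knight) says "At least one of us is a knight" - this is TRUE because Noah and Frank are knights.
- Frank (knight) says "At least one of us is a knave" - this is TRUE because Leo is a knave.
- Leo (knave) says "Noah and I are the same type" - this is FALSE (a lie) because Leo is a knave and Noah is a knight.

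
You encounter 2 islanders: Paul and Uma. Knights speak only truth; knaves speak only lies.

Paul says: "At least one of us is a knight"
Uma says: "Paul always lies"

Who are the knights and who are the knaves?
Paul is a knight.
Uma is a knave.

Verification:
- Paul (knight) says "At least one of us is a knight" - this is TRUE because Paul is a knight.
- Uma (knave) says "Paul always lies" - this is FALSE (a lie) because Paul is a knight.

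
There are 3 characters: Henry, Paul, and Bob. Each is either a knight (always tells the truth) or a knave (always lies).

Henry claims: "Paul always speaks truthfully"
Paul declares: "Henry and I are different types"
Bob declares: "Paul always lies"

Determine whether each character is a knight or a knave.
Henry is a knave.
Paul is a knave.
Bob is a knight.

Verification:
- Henry (knave) says "Paul always speaks truthfully" - this is FALSE (a lie) because Paul is a knave.
- Paul (knave) says "Henry and I are different types" - this is FALSE (a lie) because Paul is a knave and Henry is a knave.
- Bob (knight) says "Paul always lies" - this is TRUE because Paul is a knave.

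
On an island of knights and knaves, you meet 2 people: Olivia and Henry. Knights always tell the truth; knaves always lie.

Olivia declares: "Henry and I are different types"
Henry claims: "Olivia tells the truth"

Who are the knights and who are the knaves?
Olivia is a knave.
Henry is a knave.

Verification:
- Olivia (knave) says "Henry and I are different types" - this is FALSE (a lie) because Olivia is a knave and Henry is a knave.
- Henry (knave) says "Olivia tells the truth" - this is FALSE (a lie) because Olivia is a knave.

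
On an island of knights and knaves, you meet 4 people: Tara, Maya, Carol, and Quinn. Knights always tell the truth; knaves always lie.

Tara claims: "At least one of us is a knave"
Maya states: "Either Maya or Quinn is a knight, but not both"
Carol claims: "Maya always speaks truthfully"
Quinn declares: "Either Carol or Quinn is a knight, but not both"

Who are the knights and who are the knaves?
Tara is a knight.
Maya is a knave.
Carol is a knave.
Quinn is a knave.

Verification:
- Tara (knight) says "At least one of us is a knave" - this is TRUE because Maya, Carol, and Quinn are knaves.
- Maya (knave) says "Either Maya or Quinn is a knight, but not both" - this is FALSE (a lie) because Maya is a knave and Quinn is a knave.
- Carol (knave) says "Maya always speaks truthfully" - this is FALSE (a lie) because Maya is a knave.
- Quinn (knave) says "Either Carol or Quinn is a knight, but not both" - this is FALSE (a lie) because Carol is a knave and Quinn is a knave.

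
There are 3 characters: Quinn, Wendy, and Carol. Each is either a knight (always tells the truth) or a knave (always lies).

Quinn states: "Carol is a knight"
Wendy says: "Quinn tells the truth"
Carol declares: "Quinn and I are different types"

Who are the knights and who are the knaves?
Quinn is a knave.
Wendy is a knave.
Carol is a knave.

Verification:
- Quinn (knave) says "Carol is a knight" - this is FALSE (a lie) because Carol is a knave.
- Wendy (knave) says "Quinn tells the truth" - this is FALSE (a lie) because Quinn is a knave.
- Carol (knave) says "Quinn and I are different types" - this is FALSE (a lie) because Carol is a knave and Quinn is a knave.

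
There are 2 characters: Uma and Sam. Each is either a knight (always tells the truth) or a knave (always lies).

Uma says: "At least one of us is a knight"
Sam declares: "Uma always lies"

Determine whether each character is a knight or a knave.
Uma is a knight.
Sam is a knave.

Verification:
- Uma (knight) says "At least one of us is a knight" - this is TRUE because Uma is a knight.
- Sam (knave) says "Uma always lies" - this is FALSE (a lie) because Uma is a knight.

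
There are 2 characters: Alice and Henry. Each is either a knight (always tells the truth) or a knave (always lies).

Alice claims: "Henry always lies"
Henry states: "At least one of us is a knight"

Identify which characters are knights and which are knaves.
Alice is a knave.
Henry is a knight.

Verification:
- Alice (knave) says "Henry always lies" - this is FALSE (a lie) because Henry is a knight.
- Henry (knight) says "At least one of us is a knight" - this is TRUE because Henry is a knight.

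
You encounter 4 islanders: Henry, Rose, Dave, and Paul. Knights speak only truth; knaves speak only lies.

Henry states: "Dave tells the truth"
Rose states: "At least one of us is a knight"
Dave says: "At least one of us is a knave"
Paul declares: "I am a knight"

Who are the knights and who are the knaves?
Henry is a knight.
Rose is a knight.
Dave is a knight.
Paul is a knave.

Verification:
- Henry (knight) says "Dave tells the truth" - this is TRUE because Dave is a knight.
- Rose (knight) says "At least one of us is a knight" - this is TRUE because Henry, Rose, and Dave are knights.
- Dave (knight) says "At least one of us is a knave" - this is TRUE because Paul is a knave.
- Paul (knave) says "I am a knight" - this is FALSE (a lie) because Paul is a knave.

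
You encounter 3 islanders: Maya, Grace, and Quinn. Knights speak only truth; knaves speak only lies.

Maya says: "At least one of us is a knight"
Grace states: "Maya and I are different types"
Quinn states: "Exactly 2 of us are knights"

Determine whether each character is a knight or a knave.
Maya is a knave.
Grace is a knave.
Quinn is a knave.

Verification:
- Maya (knave) says "At least one of us is a knight" - this is FALSE (a lie) because no one is a knight.
- Grace (knave) says "Maya and I are different types" - this is FALSE (a lie) because Grace is a knave and Maya is a knave.
- Quinn (knave) says "Exactly 2 of us are knights" - this is FALSE (a lie) because there are 0 knights.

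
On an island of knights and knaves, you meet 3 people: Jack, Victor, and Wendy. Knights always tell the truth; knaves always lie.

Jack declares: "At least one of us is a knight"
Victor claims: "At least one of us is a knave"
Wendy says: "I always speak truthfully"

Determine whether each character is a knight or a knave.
Jack is a knight.
Victor is a knight.
Wendy is a knave.

Verification:
- Jack (knight) says "At least one of us is a knight" - this is TRUE because Jack and Victor are knights.
- Victor (knight) says "At least one of us is a knave" - this is TRUE because Wendy is a knave.
- Wendy (knave) says "I always speak truthfully" - this is FALSE (a lie) because Wendy is a knave.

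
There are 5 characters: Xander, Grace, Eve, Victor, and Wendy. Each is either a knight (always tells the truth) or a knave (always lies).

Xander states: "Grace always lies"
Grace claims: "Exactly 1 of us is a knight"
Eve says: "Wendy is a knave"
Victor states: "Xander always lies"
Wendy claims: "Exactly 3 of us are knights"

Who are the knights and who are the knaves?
Xander is a knight.
Grace is a knave.
Eve is a knight.
Victor is a knave.
Wendy is a knave.

Verification:
- Xander (knight) says "Grace always lies" - this is TRUE because Grace is a knave.
- Grace (knave) says "Exactly 1 of us is a knight" - this is FALSE (a lie) because there are 2 knights.
- Eve (knight) says "Wendy is a knave" - this is TRUE because Wendy is a knave.
- Victor (knave) says "Xander always lies" - this is FALSE (a lie) because Xander is a knight.
- Wendy (knave) says "Exactly 3 of us are knights" - this is FALSE (a lie) because there are 2 knights.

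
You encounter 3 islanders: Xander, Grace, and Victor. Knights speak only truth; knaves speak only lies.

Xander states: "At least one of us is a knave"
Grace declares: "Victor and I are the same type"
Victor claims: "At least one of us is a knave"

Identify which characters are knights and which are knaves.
Xander is a knight.
Grace is a knave.
Victor is a knight.

Verification:
- Xander (knight) says "At least one of us is a knave" - this is TRUE because Grace is a knave.
- Grace (knave) says "Victor and I are the same type" - this is FALSE (a lie) because Grace is a knave and Victor is a knight.
- Victor (knight) says "At least one of us is a knave" - this is TRUE because Grace is a knave.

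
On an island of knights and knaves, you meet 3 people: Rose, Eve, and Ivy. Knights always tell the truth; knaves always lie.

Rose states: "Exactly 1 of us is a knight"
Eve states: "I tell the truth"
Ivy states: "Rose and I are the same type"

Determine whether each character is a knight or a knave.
Rose is a knight.
Eve is a knave.
Ivy is a knave.

Verification:
- Rose (knight) says "Exactly 1 of us is a knight" - this is TRUE because there are 1 knights.
- Eve (knave) says "I tell the truth" - this is FALSE (a lie) because Eve is a knave.
- Ivy (knave) says "Rose and I are the same type" - this is FALSE (a lie) because Ivy is a knave and Rose is a knight.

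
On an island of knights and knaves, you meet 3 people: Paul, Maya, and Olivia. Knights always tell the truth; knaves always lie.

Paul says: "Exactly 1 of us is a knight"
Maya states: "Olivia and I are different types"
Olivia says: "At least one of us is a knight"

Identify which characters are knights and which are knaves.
Paul is a knave.
Maya is a knave.
Olivia is a knave.

Verification:
- Paul (knave) says "Exactly 1 of us is a knight" - this is FALSE (a lie) because there are 0 knights.
- Maya (knave) says "Olivia and I are different types" - this is FALSE (a lie) because Maya is a knave and Olivia is a knave.
- Olivia (knave) says "At least one of us is a knight" - this is FALSE (a lie) because no one is a knight.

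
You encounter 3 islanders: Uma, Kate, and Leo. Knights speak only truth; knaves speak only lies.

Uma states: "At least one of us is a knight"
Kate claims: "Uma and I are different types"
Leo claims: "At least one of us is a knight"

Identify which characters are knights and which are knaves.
Uma is a knave.
Kate is a knave.
Leo is a knave.

Verification:
- Uma (knave) says "At least one of us is a knight" - this is FALSE (a lie) because no one is a knight.
- Kate (knave) says "Uma and I are different types" - this is FALSE (a lie) because Kate is a knave and Uma is a knave.
- Leo (knave) says "At least one of us is a knight" - this is FALSE (a lie) because no one is a knight.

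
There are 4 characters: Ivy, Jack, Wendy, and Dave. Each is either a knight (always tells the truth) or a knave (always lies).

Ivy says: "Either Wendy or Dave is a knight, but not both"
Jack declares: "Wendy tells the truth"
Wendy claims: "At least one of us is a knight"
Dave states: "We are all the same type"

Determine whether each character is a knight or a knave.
Ivy is a knight.
Jack is a knight.
Wendy is a knight.
Dave is a knave.

Verification:
- Ivy (knight) says "Either Wendy or Dave is a knight, but not both" - this is TRUE because Wendy is a knight and Dave is a knave.
- Jack (knight) says "Wendy tells the truth" - this is TRUE because Wendy is a knight.
- Wendy (knight) says "At least one of us is a knight" - this is TRUE because Ivy, Jack, and Wendy are knights.
- Dave (knave) says "We are all the same type" - this is FALSE (a lie) because Ivy, Jack, and Wendy are knights and Dave is a knave.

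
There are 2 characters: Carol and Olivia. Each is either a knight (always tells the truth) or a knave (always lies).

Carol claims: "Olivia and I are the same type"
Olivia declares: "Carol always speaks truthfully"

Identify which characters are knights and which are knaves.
Carol is a knight.
Olivia is a knight.

Verification:
- Carol (knight) says "Olivia and I are the same type" - this is TRUE because Carol is a knight and Olivia is a knight.
- Olivia (knight) says "Carol always speaks truthfully" - this is TRUE because Carol is a knight.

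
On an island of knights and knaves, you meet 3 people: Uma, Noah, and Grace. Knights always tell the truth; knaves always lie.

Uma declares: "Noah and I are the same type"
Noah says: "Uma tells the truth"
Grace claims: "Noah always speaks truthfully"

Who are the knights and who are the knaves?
Uma is a knight.
Noah is a knight.
Grace is a knight.

Verification:
- Uma (knight) says "Noah and I are the same type" - this is TRUE because Uma is a knight and Noah is a knight.
- Noah (knight) says "Uma tells the truth" - this is TRUE because Uma is a knight.
- Grace (knight) says "Noah always speaks truthfully" - this is TRUE because Noah is a knight.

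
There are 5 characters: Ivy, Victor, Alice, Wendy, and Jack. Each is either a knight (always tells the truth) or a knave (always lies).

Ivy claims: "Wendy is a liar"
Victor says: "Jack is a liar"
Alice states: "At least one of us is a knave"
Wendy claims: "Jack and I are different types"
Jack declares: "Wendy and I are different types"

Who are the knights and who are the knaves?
Ivy is a knight.
Victor is a knight.
Alice is a knight.
Wendy is a knave.
Jack is a knave.

Verification:
- Ivy (knight) says "Wendy is a liar" - this is TRUE because Wendy is a knave.
- Victor (knight) says "Jack is a liar" - this is TRUE because Jack is a knave.
- Alice (knight) says "At least one of us is a knave" - this is TRUE because Wendy and Jack are knaves.
- Wendy (knave) says "Jack and I are different types" - this is FALSE (a lie) because Wendy is a knave and Jack is a knave.
- Jack (knave) says "Wendy and I are different types" - this is FALSE (a lie) because Jack is a knave and Wendy is a knave.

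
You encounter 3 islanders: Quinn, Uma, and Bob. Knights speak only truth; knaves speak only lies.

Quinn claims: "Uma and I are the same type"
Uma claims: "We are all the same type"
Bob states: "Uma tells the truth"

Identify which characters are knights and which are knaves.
Quinn is a knight.
Uma is a knight.
Bob is a knight.

Verification:
- Quinn (knight) says "Uma and I are the same type" - this is TRUE because Quinn is a knight and Uma is a knight.
- Uma (knight) says "We are all the same type" - this is TRUE because Quinn, Uma, and Bob are knights.
- Bob (knight) says "Uma tells the truth" - this is TRUE because Uma is a knight.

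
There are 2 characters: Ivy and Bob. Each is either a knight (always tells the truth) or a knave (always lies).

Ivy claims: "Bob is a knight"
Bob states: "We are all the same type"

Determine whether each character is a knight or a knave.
Ivy is a knight.
Bob is a knight.

Verification:
- Ivy (knight) says "Bob is a knight" - this is TRUE because Bob is a knight.
- Bob (knight) says "We are all the same type" - this is TRUE because Ivy and Bob are knights.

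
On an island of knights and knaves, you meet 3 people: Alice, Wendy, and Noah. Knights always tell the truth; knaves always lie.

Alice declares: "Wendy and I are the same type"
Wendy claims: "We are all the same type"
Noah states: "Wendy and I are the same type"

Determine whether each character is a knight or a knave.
Alice is a knight.
Wendy is a knight.
Noah is a knight.

Verification:
- Alice (knight) says "Wendy and I are the same type" - this is TRUE because Alice is a knight and Wendy is a knight.
- Wendy (knight) says "We are all the same type" - this is TRUE because Alice, Wendy, and Noah are knights.
- Noah (knight) says "Wendy and I are the same type" - this is TRUE because Noah is a knight and Wendy is a knight.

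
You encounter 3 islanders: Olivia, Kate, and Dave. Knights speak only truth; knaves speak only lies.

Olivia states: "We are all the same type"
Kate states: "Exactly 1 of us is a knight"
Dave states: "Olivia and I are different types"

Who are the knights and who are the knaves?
Olivia is a knave.
Kate is a knight.
Dave is a knave.

Verification:
- Olivia (knave) says "We are all the same type" - this is FALSE (a lie) because Kate is a knight and Olivia and Dave are knaves.
- Kate (knight) says "Exactly 1 of us is a knight" - this is TRUE because there are 1 knights.
- Dave (knave) says "Olivia and I are different types" - this is FALSE (a lie) because Dave is a knave and Olivia is a knave.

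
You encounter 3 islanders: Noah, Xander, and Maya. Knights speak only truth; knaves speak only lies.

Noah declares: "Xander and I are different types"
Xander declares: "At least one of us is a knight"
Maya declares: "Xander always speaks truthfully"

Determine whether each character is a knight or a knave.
Noah is a knave.
Xander is a knave.
Maya is a knave.

Verification:
- Noah (knave) says "Xander and I are different types" - this is FALSE (a lie) because Noah is a knave and Xander is a knave.
- Xander (knave) says "At least one of us is a knight" - this is FALSE (a lie) because no one is a knight.
- Maya (knave) says "Xander always speaks truthfully" - this is FALSE (a lie) because Xander is a knave.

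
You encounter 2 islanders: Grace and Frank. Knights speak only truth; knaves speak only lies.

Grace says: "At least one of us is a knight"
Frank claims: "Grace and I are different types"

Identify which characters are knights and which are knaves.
Grace is a knave.
Frank is a knave.

Verification:
- Grace (knave) says "At least one of us is a knight" - this is FALSE (a lie) because no one is a knight.
- Frank (knave) says "Grace and I are different types" - this is FALSE (a lie) because Frank is a knave and Grace is a knave.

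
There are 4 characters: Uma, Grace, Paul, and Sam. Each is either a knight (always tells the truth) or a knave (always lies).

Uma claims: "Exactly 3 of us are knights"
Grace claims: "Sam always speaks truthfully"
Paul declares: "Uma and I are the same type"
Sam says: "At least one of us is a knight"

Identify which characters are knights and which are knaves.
Uma is a knight.
Grace is a knight.
Paul is a knave.
Sam is a knight.

Verification:
- Uma (knight) says "Exactly 3 of us are knights" - this is TRUE because there are 3 knights.
- Grace (knight) says "Sam always speaks truthfully" - this is TRUE because Sam is a knight.
- Paul (knave) says "Uma and I are the same type" - this is FALSE (a lie) because Paul is a knave and Uma is a knight.
- Sam (knight) says "At least one of us is a knight" - this is TRUE because Uma, Grace, and Sam are knights.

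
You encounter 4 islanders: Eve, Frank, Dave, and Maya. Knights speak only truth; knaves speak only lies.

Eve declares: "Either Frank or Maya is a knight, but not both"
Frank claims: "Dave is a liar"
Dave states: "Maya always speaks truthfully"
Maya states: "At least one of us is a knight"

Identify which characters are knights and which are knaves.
Eve is a knight.
Frank is a knave.
Dave is a knight.
Maya is a knight.

Verification:
- Eve (knight) says "Either Frank or Maya is a knight, but not both" - this is TRUE because Frank is a knave and Maya is a knight.
- Frank (knave) says "Dave is a liar" - this is FALSE (a lie) because Dave is a knight.
- Dave (knight) says "Maya always speaks truthfully" - this is TRUE because Maya is a knight.
- Maya (knight) says "At least one of us is a knight" - this is TRUE because Eve, Dave, and Maya are knights.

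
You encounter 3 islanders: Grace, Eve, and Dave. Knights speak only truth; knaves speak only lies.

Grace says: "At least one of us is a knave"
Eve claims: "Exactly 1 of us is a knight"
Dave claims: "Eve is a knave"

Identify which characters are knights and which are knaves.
Grace is a knight.
Eve is a knave.
Dave is a knight.

Verification:
- Grace (knight) says "At least one of us is a knave" - this is TRUE because Eve is a knave.
- Eve (knave) says "Exactly 1 of us is a knight" - this is FALSE (a lie) because there are 2 knights.
- Dave (knight) says "Eve is a knave" - this is TRUE because Eve is a knave.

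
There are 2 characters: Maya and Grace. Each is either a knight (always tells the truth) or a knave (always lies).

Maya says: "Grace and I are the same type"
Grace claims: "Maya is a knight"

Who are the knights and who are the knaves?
Maya is a knight.
Grace is a knight.

Verification:
- Maya (knight) says "Grace and I are the same type" - this is TRUE because Maya is a knight and Grace is a knight.
- Grace (knight) says "Maya is a knight" - this is TRUE because Maya is a knight.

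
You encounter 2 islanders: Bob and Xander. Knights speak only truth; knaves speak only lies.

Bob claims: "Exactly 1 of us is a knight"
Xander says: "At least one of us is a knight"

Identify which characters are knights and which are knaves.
Bob is a knave.
Xander is a knave.

Verification:
- Bob (knave) says "Exactly 1 of us is a knight" - this is FALSE (a lie) because there are 0 knights.
- Xander (knave) says "At least one of us is a knight" - this is FALSE (a lie) because no one is a knight.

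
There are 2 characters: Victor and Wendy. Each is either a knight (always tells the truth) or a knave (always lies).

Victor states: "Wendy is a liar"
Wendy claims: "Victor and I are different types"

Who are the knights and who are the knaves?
Victor is a knave.
Wendy is a knight.

Verification:
- Victor (knave) says "Wendy is a liar" - this is FALSE (a lie) because Wendy is a knight.
- Wendy (knight) says "Victor and I are different types" - this is TRUE because Wendy is a knight and Victor is a knave.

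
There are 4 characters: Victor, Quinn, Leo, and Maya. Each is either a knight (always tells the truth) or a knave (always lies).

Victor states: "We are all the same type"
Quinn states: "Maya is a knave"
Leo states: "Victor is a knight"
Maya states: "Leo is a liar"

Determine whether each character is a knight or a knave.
Victor is a knave.
Quinn is a knave.
Leo is a knave.
Maya is a knight.

Verification:
- Victor (knave) says "We are all the same type" - this is FALSE (a lie) because Maya is a knight and Victor, Quinn, and Leo are knaves.
- Quinn (knave) says "Maya is a knave" - this is FALSE (a lie) because Maya is a knight.
- Leo (knave) says "Victor is a knight" - this is FALSE (a lie) because Victor is a knave.
- Maya (knight) says "Leo is a liar" - this is TRUE because Leo is a knave.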